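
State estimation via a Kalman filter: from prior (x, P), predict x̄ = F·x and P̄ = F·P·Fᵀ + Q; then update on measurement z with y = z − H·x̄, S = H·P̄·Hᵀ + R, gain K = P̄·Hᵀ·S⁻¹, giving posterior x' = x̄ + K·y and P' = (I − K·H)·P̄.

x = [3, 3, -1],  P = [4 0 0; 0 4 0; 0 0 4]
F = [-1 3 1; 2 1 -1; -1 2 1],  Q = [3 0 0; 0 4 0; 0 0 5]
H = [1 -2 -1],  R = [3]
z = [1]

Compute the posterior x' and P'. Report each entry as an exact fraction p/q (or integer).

x̄ = F·x = [5, 10, 2]
P̄ = F·P·Fᵀ + Q = [47 0 32; 0 28 -4; 32 -4 29]
y = z − H·x̄ = [18]
S = H·P̄·Hᵀ + R = [111]
K = P̄·Hᵀ·S⁻¹ = [5/37; -52/111; 11/111]
x' = x̄ + K·y = [275/37, 58/37, 140/37]
P' = (I − K·H)·P̄ = [1664/37 260/37 1129/37; 260/37 404/111 128/111; 1129/37 128/111 3098/111]

x' = [275/37, 58/37, 140/37]
P' = [1664/37 260/37 1129/37; 260/37 404/111 128/111; 1129/37 128/111 3098/111]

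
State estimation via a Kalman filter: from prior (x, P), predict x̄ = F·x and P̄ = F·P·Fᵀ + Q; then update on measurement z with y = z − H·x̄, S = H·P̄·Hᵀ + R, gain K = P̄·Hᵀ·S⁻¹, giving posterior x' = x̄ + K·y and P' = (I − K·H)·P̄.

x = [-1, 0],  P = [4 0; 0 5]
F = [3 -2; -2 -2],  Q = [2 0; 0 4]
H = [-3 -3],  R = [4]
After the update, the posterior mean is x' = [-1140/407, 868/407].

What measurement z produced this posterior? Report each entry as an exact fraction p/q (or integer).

x̄ = F·x = [-3, 2]
P̄ = F·P·Fᵀ + Q = [58 -4; -4 40]
S = H·P̄·Hᵀ + R = [814]
K = P̄·Hᵀ·S⁻¹ = [-81/407; -54/407]
x' − x̄ = [81/407, 54/407] = K·y
y = (KᵀK)⁻¹·Kᵀ·(x' − x̄) = [-1]
z = y + H·x̄ = [-1] + [3] = [2]

z = [2]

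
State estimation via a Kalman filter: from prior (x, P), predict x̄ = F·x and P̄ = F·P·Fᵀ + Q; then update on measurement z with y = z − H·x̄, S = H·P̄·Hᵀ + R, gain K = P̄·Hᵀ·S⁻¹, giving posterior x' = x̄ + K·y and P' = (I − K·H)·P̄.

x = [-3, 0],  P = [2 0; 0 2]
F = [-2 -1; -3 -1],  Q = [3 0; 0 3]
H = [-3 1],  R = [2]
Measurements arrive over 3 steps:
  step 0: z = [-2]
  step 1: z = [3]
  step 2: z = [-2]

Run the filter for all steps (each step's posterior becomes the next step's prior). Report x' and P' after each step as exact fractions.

step 0: x̄ = F·x = [6, 9]
step 0: P̄ = F·P·Fᵀ + Q = [13 14; 14 23]
step 0: y = z − H·x̄ = [7]
step 0: S = H·P̄·Hᵀ + R = [58]
step 0: K = P̄·Hᵀ·S⁻¹ = [-25/58; -19/58]
step 0: x' = x̄ + K·y = [173/58, 389/58]
step 0: P' = (I − K·H)·P̄ = [129/58 337/58; 337/58 973/58]
step 1: x̄ = F·x = [-735/58, -454/29]
step 1: P̄ = F·P·Fᵀ + Q = [3011/58 1716/29; 1716/29 2165/29]
step 1: y = z − H·x̄ = [-1123/58]
step 1: S = H·P̄·Hᵀ + R = [10953/58]
step 1: K = P̄·Hᵀ·S⁻¹ = [-1867/3651; -5966/10953]
step 1: x' = x̄ + K·y = [-10118/3651, -55957/10953]
step 1: P' = (I − K·H)·P̄ = [3081/1217 23995/3651; 23995/3651 204023/10953]
step 2: x̄ = F·x = [116665/10953, 147019/10953]
step 2: P̄ = F·P·Fᵀ + Q = [635738/10953 730322/10953; 730322/10953 918353/10953]
step 2: y = z − H·x̄ = [181070/10953]
step 2: S = H·P̄·Hᵀ + R = [2279969/10953]
step 2: K = P̄·Hᵀ·S⁻¹ = [-1176892/2279969; -1272613/2279969]
step 2: x' = x̄ + K·y = [4829065/2279969, 9565117/2279969]
step 2: P' = (I − K·H)·P̄ = [5878586/2279969 15281974/2279969; 15281974/2279969 43300696/2279969]

step 0: x' = [173/58, 389/58], P' = [129/58 337/58; 337/58 973/58]
step 1: x' = [-10118/3651, -55957/10953], P' = [3081/1217 23995/3651; 23995/3651 204023/10953]
step 2: x' = [4829065/2279969, 9565117/2279969], P' = [5878586/2279969 15281974/2279969; 15281974/2279969 43300696/2279969]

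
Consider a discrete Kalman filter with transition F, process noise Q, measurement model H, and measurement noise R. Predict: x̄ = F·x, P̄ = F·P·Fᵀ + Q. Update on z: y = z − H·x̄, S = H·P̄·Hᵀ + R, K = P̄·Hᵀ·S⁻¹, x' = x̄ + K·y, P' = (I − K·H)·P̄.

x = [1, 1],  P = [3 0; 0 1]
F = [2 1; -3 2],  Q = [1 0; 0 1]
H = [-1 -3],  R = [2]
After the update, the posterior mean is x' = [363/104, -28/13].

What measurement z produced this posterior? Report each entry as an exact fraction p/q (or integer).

z = [3]

x̄ = F·x = [3, -1]
P̄ = F·P·Fᵀ + Q = [14 -16; -16 32]
S = H·P̄·Hᵀ + R = [208]
K = P̄·Hᵀ·S⁻¹ = [17/104; -5/13]
x' − x̄ = [51/104, -15/13] = K·y
y = (KᵀK)⁻¹·Kᵀ·(x' − x̄) = [3]
z = y + H·x̄ = [3] + [0] = [3]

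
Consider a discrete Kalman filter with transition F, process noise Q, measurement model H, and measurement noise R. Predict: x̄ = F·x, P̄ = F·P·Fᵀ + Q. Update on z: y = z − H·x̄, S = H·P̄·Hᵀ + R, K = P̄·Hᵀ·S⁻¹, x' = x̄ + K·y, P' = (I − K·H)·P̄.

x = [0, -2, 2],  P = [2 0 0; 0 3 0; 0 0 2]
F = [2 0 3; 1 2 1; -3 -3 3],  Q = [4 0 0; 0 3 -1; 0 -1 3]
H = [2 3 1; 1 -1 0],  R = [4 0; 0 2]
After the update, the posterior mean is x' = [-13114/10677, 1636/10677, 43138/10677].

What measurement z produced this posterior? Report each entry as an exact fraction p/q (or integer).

z = [2, -2]

x̄ = F·x = [6, -2, 12]
P̄ = F·P·Fᵀ + Q = [30 10 6; 10 19 -19; 6 -19 66]
S = H·P̄·Hᵀ + R = [391 38; 38 31]
K = P̄·Hᵀ·S⁻¹ = [2216/10677 4172/10677; 2140/10677 -5723/10677; -299/10677 8977/10677]
x' − x̄ = [-77176/10677, 22990/10677, -84986/10677] = K·y
y = (KᵀK)⁻¹·Kᵀ·(x' − x̄) = [-16, -10]
z = y + H·x̄ = [-16, -10] + [18, 8] = [2, -2]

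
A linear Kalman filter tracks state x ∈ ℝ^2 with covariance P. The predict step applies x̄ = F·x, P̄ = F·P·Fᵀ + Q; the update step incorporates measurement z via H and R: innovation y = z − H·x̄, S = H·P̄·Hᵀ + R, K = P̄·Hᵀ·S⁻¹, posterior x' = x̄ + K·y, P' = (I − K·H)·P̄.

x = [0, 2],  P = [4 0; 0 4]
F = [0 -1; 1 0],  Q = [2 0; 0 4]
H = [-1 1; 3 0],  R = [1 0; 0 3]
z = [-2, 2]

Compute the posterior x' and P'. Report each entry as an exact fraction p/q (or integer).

x' = [34/59, -224/177]
P' = [18/59 16/59; 16/59 200/177]

x̄ = F·x = [-2, 0]
P̄ = F·P·Fᵀ + Q = [6 0; 0 8]
y = z − H·x̄ = [-4, 8]
S = H·P̄·Hᵀ + R = [15 -18; -18 57]
K = P̄·Hᵀ·S⁻¹ = [-2/59 18/59; 152/177 16/59]
x' = x̄ + K·y = [34/59, -224/177]
P' = (I − K·H)·P̄ = [18/59 16/59; 16/59 200/177]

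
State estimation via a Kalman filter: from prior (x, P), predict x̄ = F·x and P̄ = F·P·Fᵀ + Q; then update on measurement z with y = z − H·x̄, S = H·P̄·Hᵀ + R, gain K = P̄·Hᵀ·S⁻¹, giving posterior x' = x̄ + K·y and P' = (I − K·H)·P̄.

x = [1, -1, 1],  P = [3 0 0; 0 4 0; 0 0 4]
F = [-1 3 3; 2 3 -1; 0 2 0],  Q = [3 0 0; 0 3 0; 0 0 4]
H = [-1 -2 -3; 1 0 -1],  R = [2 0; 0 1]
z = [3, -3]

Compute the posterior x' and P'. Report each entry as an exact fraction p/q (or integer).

x' = [-357/101, 362/303, -190/303]
P' = [3831/1313 -5684/1313 2634/1313; -5684/1313 32893/3939 -5220/1313; 2634/1313 -5220/1313 8168/3939]

x̄ = F·x = [-1, -2, -2]
P̄ = F·P·Fᵀ + Q = [78 18 24; 18 55 24; 24 24 20]
y = z − H·x̄ = [-8, -4]
S = H·P̄·Hᵀ + R = [984 -54; -54 51]
K = P̄·Hᵀ·S⁻¹ = [-365/2626 1197/1313; -877/3939 -464/1313; -181/1313 -266/3939]
x' = x̄ + K·y = [-357/101, 362/303, -190/303]
P' = (I − K·H)·P̄ = [3831/1313 -5684/1313 2634/1313; -5684/1313 32893/3939 -5220/1313; 2634/1313 -5220/1313 8168/3939]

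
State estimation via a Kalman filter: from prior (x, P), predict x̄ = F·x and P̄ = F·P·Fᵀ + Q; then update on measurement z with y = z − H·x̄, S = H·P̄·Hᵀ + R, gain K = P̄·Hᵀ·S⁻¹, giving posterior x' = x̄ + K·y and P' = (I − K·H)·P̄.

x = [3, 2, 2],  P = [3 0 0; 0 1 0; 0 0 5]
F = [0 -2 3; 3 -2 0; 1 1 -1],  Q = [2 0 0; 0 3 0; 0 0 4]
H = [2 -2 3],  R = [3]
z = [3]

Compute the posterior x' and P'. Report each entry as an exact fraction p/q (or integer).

x' = [2, 5, 3]
P' = [5291/140 2237/140 -1993/140; 2237/140 3239/140 629/140; -1993/140 629/140 1739/140]

x̄ = F·x = [2, 5, 3]
P̄ = F·P·Fᵀ + Q = [51 4 -17; 4 34 7; -17 7 13]
y = z − H·x̄ = [0]
S = H·P̄·Hᵀ + R = [140]
K = P̄·Hᵀ·S⁻¹ = [43/140; -39/140; -9/140]
x' = x̄ + K·y = [2, 5, 3]
P' = (I − K·H)·P̄ = [5291/140 2237/140 -1993/140; 2237/140 3239/140 629/140; -1993/140 629/140 1739/140]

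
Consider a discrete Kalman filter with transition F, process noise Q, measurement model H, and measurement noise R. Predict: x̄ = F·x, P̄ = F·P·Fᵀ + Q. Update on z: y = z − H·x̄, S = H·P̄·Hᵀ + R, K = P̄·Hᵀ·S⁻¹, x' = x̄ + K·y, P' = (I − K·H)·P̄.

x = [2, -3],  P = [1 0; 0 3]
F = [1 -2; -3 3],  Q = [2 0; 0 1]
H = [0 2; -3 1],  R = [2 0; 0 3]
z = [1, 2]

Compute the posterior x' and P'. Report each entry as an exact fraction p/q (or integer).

x̄ = F·x = [8, -15]
P̄ = F·P·Fᵀ + Q = [15 -21; -21 37]
y = z − H·x̄ = [31, 41]
S = H·P̄·Hᵀ + R = [150 200; 200 301]
K = P̄·Hᵀ·S⁻¹ = [279/2575 -30/103; 1137/2575 4/103]
x' = x̄ + K·y = [-1501/2575, 722/2575]
P' = (I − K·H)·P̄ = [843/2575 279/2575; 279/2575 1137/2575]

x' = [-1501/2575, 722/2575]
P' = [843/2575 279/2575; 279/2575 1137/2575]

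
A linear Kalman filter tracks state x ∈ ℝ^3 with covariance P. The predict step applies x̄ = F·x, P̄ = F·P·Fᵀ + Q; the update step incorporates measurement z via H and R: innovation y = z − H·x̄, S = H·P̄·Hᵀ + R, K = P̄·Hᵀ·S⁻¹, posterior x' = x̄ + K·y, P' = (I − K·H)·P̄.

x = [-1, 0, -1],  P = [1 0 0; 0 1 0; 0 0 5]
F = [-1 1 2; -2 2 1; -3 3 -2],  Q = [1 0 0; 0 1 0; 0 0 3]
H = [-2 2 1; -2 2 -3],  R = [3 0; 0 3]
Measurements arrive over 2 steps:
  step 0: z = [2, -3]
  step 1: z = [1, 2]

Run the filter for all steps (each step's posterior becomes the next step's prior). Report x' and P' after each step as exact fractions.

step 0: x' = [195/437, 375/437, 562/437], P' = [118777/8303 114562/8303 -1434/8303; 114562/8303 113818/8303 66/8303; -1434/8303 66/8303 3081/8303]
step 1: x' = [7443191/3020789, 8602606/3020789, -1111838/3020789], P' = [9075712/3020789 8506636/3020789 -74025/3020789; 8506636/3020789 9124204/3020789 403668/3020789; -74025/3020789 403668/3020789 1052352/3020789]

step 0: x̄ = F·x = [-1, 1, 5]
step 0: P̄ = F·P·Fᵀ + Q = [23 14 -14; 14 14 2; -14 2 41]
step 0: y = z − H·x̄ = [-7, 8]
step 0: S = H·P̄·Hᵀ + R = [144 -151; -151 216]
step 0: K = P̄·Hᵀ·S⁻¹ = [-3288/8303 -1376/8303; -474/8303 -562/8303; 2027/8303 -2081/8303]
step 0: x' = x̄ + K·y = [195/437, 375/437, 562/437]
step 0: P' = (I − K·H)·P̄ = [118777/8303 114562/8303 -1434/8303; 114562/8303 113818/8303 66/8303; -1434/8303 66/8303 3081/8303]
step 1: x̄ = F·x = [1304/437, 922/437, -584/437]
step 1: P̄ = F·P·Fᵀ + Q = [30098/8303 20604/8303 4089/8303; 20604/8303 31268/8303 13164/8303; 4089/8303 13164/8303 50472/8303]
step 1: y = z − H·x̄ = [1785/437, -6/23]
step 1: S = H·P̄·Hᵀ + R = [192313/8303 -5636/437; -5636/437 1249/23]
step 1: K = P̄·Hᵀ·S⁻¹ = [-404059/3020789 -305359/3020789; 546268/3020789 8044/3020789; 669246/3020789 -733890/3020789]
step 1: x' = x̄ + K·y = [7443191/3020789, 8602606/3020789, -1111838/3020789]
step 1: P' = (I − K·H)·P̄ = [9075712/3020789 8506636/3020789 -74025/3020789; 8506636/3020789 9124204/3020789 403668/3020789; -74025/3020789 403668/3020789 1052352/3020789]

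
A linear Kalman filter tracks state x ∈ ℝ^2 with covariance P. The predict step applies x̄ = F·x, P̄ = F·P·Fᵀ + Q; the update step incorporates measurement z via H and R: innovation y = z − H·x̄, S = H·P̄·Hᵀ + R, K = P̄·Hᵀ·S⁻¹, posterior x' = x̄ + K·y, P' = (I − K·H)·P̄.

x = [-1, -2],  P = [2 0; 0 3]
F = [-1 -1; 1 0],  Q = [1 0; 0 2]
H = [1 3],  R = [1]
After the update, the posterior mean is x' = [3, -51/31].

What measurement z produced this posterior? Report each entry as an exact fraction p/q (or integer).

z = [-2]

x̄ = F·x = [3, -1]
P̄ = F·P·Fᵀ + Q = [6 -2; -2 4]
S = H·P̄·Hᵀ + R = [31]
K = P̄·Hᵀ·S⁻¹ = [0; 10/31]
x' − x̄ = [0, -20/31] = K·y
y = (KᵀK)⁻¹·Kᵀ·(x' − x̄) = [-2]
z = y + H·x̄ = [-2] + [0] = [-2]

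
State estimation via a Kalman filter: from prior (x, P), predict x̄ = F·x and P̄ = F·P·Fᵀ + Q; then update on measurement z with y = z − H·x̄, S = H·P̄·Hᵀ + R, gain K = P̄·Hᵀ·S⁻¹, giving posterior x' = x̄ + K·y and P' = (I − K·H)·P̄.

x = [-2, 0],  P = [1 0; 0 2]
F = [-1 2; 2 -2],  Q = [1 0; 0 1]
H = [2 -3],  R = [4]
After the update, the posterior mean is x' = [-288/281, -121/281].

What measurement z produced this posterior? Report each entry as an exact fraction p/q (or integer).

x̄ = F·x = [2, -4]
P̄ = F·P·Fᵀ + Q = [10 -10; -10 13]
S = H·P̄·Hᵀ + R = [281]
K = P̄·Hᵀ·S⁻¹ = [50/281; -59/281]
x' − x̄ = [-850/281, 1003/281] = K·y
y = (KᵀK)⁻¹·Kᵀ·(x' − x̄) = [-17]
z = y + H·x̄ = [-17] + [16] = [-1]

z = [-1]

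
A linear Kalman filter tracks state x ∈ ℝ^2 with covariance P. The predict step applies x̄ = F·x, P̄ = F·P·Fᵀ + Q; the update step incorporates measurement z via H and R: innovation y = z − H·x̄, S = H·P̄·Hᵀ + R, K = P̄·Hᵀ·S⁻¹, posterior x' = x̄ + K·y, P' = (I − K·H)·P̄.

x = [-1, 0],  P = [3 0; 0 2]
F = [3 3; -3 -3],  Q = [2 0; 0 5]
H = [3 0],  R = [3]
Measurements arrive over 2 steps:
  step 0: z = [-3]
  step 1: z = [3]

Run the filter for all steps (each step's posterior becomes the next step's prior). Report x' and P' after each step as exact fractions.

step 0: x̄ = F·x = [-3, 3]
step 0: P̄ = F·P·Fᵀ + Q = [47 -45; -45 50]
step 0: y = z − H·x̄ = [6]
step 0: S = H·P̄·Hᵀ + R = [426]
step 0: K = P̄·Hᵀ·S⁻¹ = [47/142; -45/142]
step 0: x' = x̄ + K·y = [-72/71, 78/71]
step 0: P' = (I − K·H)·P̄ = [47/142 -45/142; -45/142 1025/142]
step 1: x̄ = F·x = [18/71, -18/71]
step 1: P̄ = F·P·Fᵀ + Q = [4561/71 -4419/71; -4419/71 4774/71]
step 1: y = z − H·x̄ = [159/71]
step 1: S = H·P̄·Hᵀ + R = [41262/71]
step 1: K = P̄·Hᵀ·S⁻¹ = [4561/13754; -4419/13754]
step 1: x' = x̄ + K·y = [13701/13754, -13383/13754]
step 1: P' = (I − K·H)·P̄ = [4561/13754 -4419/13754; -4419/13754 99703/13754]

step 0: x' = [-72/71, 78/71], P' = [47/142 -45/142; -45/142 1025/142]
step 1: x' = [13701/13754, -13383/13754], P' = [4561/13754 -4419/13754; -4419/13754 99703/13754]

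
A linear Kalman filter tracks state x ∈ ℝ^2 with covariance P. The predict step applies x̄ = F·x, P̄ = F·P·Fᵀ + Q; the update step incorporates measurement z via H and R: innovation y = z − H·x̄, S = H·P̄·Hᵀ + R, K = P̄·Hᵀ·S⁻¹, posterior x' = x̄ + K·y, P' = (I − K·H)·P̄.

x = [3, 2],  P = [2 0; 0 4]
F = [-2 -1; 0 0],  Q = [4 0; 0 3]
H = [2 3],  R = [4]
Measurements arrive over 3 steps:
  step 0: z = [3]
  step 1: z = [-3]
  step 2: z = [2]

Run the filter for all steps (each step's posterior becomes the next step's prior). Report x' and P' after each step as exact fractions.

step 0: x' = [-8/5, 9/5], P' = [496/95 -288/95; -288/95 204/95]
step 1: x' = [-4373/8609, -4959/8609], P' = [43896/8609 -25488/8609; -25488/8609 18132/8609]
step 2: x' = [929655/771679, -91728/771679], P' = [3912200/771679 -2271600/771679; -2271600/771679 1617708/771679]

step 0: x̄ = F·x = [-8, 0]
step 0: P̄ = F·P·Fᵀ + Q = [16 0; 0 3]
step 0: y = z − H·x̄ = [19]
step 0: S = H·P̄·Hᵀ + R = [95]
step 0: K = P̄·Hᵀ·S⁻¹ = [32/95; 9/95]
step 0: x' = x̄ + K·y = [-8/5, 9/5]
step 0: P' = (I − K·H)·P̄ = [496/95 -288/95; -288/95 204/95]
step 1: x̄ = F·x = [7/5, 0]
step 1: P̄ = F·P·Fᵀ + Q = [1416/95 0; 0 3]
step 1: y = z − H·x̄ = [-29/5]
step 1: S = H·P̄·Hᵀ + R = [8609/95]
step 1: K = P̄·Hᵀ·S⁻¹ = [2832/8609; 855/8609]
step 1: x' = x̄ + K·y = [-4373/8609, -4959/8609]
step 1: P' = (I − K·H)·P̄ = [43896/8609 -25488/8609; -25488/8609 18132/8609]
step 2: x̄ = F·x = [13705/8609, 0]
step 2: P̄ = F·P·Fᵀ + Q = [126200/8609 0; 0 3]
step 2: y = z − H·x̄ = [-10192/8609]
step 2: S = H·P̄·Hᵀ + R = [771679/8609]
step 2: K = P̄·Hᵀ·S⁻¹ = [252400/771679; 77481/771679]
step 2: x' = x̄ + K·y = [929655/771679, -91728/771679]
step 2: P' = (I − K·H)·P̄ = [3912200/771679 -2271600/771679; -2271600/771679 1617708/771679]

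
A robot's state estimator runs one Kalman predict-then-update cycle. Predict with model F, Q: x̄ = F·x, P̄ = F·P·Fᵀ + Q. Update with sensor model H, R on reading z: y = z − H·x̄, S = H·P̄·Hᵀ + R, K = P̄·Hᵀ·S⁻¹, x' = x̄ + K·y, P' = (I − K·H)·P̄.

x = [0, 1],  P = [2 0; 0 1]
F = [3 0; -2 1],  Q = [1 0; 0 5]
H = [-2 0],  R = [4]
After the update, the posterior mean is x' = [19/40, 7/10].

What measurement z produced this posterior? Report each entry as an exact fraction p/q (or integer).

z = [-1]

x̄ = F·x = [0, 1]
P̄ = F·P·Fᵀ + Q = [19 -12; -12 14]
S = H·P̄·Hᵀ + R = [80]
K = P̄·Hᵀ·S⁻¹ = [-19/40; 3/10]
x' − x̄ = [19/40, -3/10] = K·y
y = (KᵀK)⁻¹·Kᵀ·(x' − x̄) = [-1]
z = y + H·x̄ = [-1] + [0] = [-1]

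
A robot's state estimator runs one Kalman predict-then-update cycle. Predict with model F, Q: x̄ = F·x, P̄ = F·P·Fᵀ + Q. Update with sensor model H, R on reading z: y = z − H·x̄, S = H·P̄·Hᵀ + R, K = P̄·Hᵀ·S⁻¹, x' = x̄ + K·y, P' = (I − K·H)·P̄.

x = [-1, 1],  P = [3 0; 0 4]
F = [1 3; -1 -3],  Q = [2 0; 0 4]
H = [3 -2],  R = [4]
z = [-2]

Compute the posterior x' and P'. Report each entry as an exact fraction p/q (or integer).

x̄ = F·x = [2, -2]
P̄ = F·P·Fᵀ + Q = [41 -39; -39 43]
y = z − H·x̄ = [-12]
S = H·P̄·Hᵀ + R = [1013]
K = P̄·Hᵀ·S⁻¹ = [201/1013; -203/1013]
x' = x̄ + K·y = [-386/1013, 410/1013]
P' = (I − K·H)·P̄ = [1132/1013 1296/1013; 1296/1013 2350/1013]

x' = [-386/1013, 410/1013]
P' = [1132/1013 1296/1013; 1296/1013 2350/1013]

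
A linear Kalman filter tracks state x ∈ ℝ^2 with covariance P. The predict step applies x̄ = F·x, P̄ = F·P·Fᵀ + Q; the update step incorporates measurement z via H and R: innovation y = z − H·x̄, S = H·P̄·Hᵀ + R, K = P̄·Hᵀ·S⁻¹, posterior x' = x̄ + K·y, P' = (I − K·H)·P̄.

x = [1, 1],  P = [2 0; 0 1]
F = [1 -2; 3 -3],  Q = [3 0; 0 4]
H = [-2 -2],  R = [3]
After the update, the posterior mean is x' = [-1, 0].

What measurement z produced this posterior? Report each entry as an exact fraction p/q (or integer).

z = [2]

x̄ = F·x = [-1, 0]
P̄ = F·P·Fᵀ + Q = [9 12; 12 31]
S = H·P̄·Hᵀ + R = [259]
K = P̄·Hᵀ·S⁻¹ = [-6/37; -86/259]
x' − x̄ = [0, 0] = K·y
y = (KᵀK)⁻¹·Kᵀ·(x' − x̄) = [0]
z = y + H·x̄ = [0] + [2] = [2]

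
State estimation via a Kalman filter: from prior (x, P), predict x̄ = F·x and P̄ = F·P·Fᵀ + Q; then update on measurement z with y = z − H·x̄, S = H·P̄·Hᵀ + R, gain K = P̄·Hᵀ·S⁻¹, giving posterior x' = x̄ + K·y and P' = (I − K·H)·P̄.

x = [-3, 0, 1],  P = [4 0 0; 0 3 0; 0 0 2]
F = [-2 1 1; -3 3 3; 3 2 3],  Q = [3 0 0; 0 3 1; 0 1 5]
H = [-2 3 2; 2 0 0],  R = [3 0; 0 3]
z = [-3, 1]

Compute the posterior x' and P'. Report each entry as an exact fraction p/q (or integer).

x' = [15982/23007, 36338/23007, -72977/23007]
P' = [5557/7669 7487/7669 -5651/7669; 7487/7669 51416/7669 -67903/7669; -5651/7669 -67903/7669 99352/7669]

x̄ = F·x = [7, 12, -6]
P̄ = F·P·Fᵀ + Q = [24 39 -12; 39 84 1; -12 1 71]
y = z − H·x̄ = [-13, -13]
S = H·P̄·Hᵀ + R = [779 90; 90 99]
K = P̄·Hᵀ·S⁻¹ = [15/7669 11114/23007; 1156/7669 14974/23007; 2099/7669 -11302/23007]
x' = x̄ + K·y = [15982/23007, 36338/23007, -72977/23007]
P' = (I − K·H)·P̄ = [5557/7669 7487/7669 -5651/7669; 7487/7669 51416/7669 -67903/7669; -5651/7669 -67903/7669 99352/7669]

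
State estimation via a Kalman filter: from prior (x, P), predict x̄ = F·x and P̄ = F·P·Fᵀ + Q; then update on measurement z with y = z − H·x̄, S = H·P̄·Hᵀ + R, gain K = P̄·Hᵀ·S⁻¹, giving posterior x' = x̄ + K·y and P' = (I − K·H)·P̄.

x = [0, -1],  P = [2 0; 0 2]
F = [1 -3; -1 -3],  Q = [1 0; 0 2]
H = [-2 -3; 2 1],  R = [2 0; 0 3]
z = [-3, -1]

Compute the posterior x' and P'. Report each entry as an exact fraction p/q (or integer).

x̄ = F·x = [3, 3]
P̄ = F·P·Fᵀ + Q = [21 16; 16 22]
y = z − H·x̄ = [12, -10]
S = H·P̄·Hᵀ + R = [476 -278; -278 173]
K = P̄·Hᵀ·S⁻¹ = [277/2532 647/1266; -971/2532 -385/1266]
x' = x̄ + K·y = [-505/633, 911/633]
P' = (I − K·H)·P̄ = [1525/1266 -1109/1266; -1109/1266 1063/1266]

x' = [-505/633, 911/633]
P' = [1525/1266 -1109/1266; -1109/1266 1063/1266]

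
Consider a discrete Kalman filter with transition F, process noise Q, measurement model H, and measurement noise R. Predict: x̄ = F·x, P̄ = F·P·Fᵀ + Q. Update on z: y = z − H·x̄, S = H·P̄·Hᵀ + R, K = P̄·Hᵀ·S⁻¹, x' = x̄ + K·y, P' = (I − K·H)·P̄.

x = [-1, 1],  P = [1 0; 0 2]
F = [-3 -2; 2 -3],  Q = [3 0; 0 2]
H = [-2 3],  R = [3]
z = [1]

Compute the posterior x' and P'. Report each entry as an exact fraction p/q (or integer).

x' = [-169/227, -55/227]
P' = [4056/227 2682/227; 2682/227 1848/227]

x̄ = F·x = [1, -5]
P̄ = F·P·Fᵀ + Q = [20 6; 6 24]
y = z − H·x̄ = [18]
S = H·P̄·Hᵀ + R = [227]
K = P̄·Hᵀ·S⁻¹ = [-22/227; 60/227]
x' = x̄ + K·y = [-169/227, -55/227]
P' = (I − K·H)·P̄ = [4056/227 2682/227; 2682/227 1848/227]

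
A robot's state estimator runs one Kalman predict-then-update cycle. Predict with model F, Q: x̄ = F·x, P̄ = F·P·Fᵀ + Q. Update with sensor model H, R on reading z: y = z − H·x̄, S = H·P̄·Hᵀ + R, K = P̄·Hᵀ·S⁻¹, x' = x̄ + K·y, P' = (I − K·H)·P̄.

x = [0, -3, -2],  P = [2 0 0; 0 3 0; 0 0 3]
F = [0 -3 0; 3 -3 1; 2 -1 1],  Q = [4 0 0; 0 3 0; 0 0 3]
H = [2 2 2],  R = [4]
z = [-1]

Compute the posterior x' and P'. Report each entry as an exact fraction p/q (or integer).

x' = [323/88, -49/44, -131/44]
P' = [2331/220 -447/110 -137/22; -447/110 204/55 9/11; -137/22 9/11 62/11]

x̄ = F·x = [9, 7, 1]
P̄ = F·P·Fᵀ + Q = [31 27 9; 27 51 24; 9 24 17]
y = z − H·x̄ = [-35]
S = H·P̄·Hᵀ + R = [880]
K = P̄·Hᵀ·S⁻¹ = [67/440; 51/220; 5/44]
x' = x̄ + K·y = [323/88, -49/44, -131/44]
P' = (I − K·H)·P̄ = [2331/220 -447/110 -137/22; -447/110 204/55 9/11; -137/22 9/11 62/11]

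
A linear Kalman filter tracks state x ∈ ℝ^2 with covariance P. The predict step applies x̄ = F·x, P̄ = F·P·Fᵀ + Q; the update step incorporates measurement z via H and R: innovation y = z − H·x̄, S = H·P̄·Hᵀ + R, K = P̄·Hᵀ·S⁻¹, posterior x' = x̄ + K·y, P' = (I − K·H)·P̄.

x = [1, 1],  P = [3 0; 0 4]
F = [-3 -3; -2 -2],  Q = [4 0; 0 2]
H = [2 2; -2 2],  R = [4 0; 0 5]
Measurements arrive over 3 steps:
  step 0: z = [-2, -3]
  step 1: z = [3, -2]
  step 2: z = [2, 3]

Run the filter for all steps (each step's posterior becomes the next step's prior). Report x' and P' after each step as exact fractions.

step 0: x̄ = F·x = [-6, -4]
step 0: P̄ = F·P·Fᵀ + Q = [67 42; 42 30]
step 0: y = z − H·x̄ = [18, -7]
step 0: S = H·P̄·Hᵀ + R = [728 -148; -148 57]
step 0: K = P̄·Hᵀ·S⁻¹ = [2513/9796 -517/2449; 582/2449 480/2449]
step 0: x' = x̄ + K·y = [467/4898, -2680/2449]
step 0: P' = (I − K·H)·P̄ = [2549/4898 -18/2449; -18/2449 1182/2449]
step 1: x̄ = F·x = [14679/4898, 4893/2449]
step 1: P̄ = F·P·Fᵀ + Q = [63161/4898 14523/2449; 14523/2449 14580/2449]
step 1: y = z − H·x̄ = [-17118/2449, -5/2449]
step 1: S = H·P̄·Hᵀ + R = [310622/2449 -68002/2449; -68002/2449 80703/2449]
step 1: K = P̄·Hᵀ·S⁻¹ = [2091259/8347838 -883342/4173919; 960627/4173919 815340/4173919]
step 1: x' = x̄ + K·y = [10404091/8347838, 1623069/4173919]
step 1: P' = (I − K·H)·P̄ = [2149807/4173919 -58548/4173919; -58548/4173919 1979802/4173919]
step 2: x̄ = F·x = [-40950687/8347838, -13650229/4173919]
step 2: P̄ = F·P·Fᵀ + Q = [52808293/4173919 24075078/4173919; 24075078/4173919 24397890/4173919]
step 2: y = z − H·x̄ = [76598983/4173919, -1128472/4173919]
step 2: S = H·P̄·Hᵀ + R = [518121032/4173919 -113641612/4173919; -113641612/4173919 137093703/4173919]
step 2: K = P̄·Hᵀ·S⁻¹ = [1742951207/6961888204 -368366803/1740472051; 400224798/1740472051 339956400/1740472051]
step 2: x' = x̄ + K·y = [-1767163191/6961888204, 1560964445/1740472051]
step 2: P' = (I − K·H)·P̄ = [1792392611/3480944102 -24720702/1740472051; -24720702/1740472051 825170298/1740472051]

step 0: x' = [467/4898, -2680/2449], P' = [2549/4898 -18/2449; -18/2449 1182/2449]
step 1: x' = [10404091/8347838, 1623069/4173919], P' = [2149807/4173919 -58548/4173919; -58548/4173919 1979802/4173919]
step 2: x' = [-1767163191/6961888204, 1560964445/1740472051], P' = [1792392611/3480944102 -24720702/1740472051; -24720702/1740472051 825170298/1740472051]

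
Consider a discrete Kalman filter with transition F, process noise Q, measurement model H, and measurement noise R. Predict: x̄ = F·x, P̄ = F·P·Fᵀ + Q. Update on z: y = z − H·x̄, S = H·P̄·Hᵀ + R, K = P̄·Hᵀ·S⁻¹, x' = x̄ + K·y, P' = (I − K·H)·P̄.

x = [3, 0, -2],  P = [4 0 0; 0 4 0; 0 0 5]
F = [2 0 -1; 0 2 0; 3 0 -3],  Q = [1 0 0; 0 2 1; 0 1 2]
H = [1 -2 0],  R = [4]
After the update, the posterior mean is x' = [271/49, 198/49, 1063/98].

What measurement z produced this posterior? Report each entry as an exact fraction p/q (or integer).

z = [-3]

x̄ = F·x = [8, 0, 15]
P̄ = F·P·Fᵀ + Q = [22 0 39; 0 18 1; 39 1 83]
S = H·P̄·Hᵀ + R = [98]
K = P̄·Hᵀ·S⁻¹ = [11/49; -18/49; 37/98]
x' − x̄ = [-121/49, 198/49, -407/98] = K·y
y = (KᵀK)⁻¹·Kᵀ·(x' − x̄) = [-11]
z = y + H·x̄ = [-11] + [8] = [-3]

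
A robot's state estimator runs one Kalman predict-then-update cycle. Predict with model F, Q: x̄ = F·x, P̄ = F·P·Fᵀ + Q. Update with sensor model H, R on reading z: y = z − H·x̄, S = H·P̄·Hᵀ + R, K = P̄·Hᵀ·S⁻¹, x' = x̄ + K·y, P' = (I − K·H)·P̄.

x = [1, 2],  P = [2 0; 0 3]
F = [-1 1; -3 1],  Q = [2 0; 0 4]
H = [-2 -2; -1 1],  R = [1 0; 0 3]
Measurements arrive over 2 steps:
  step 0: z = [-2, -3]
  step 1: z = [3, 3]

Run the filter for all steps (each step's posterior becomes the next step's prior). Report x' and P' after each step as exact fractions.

step 0: x̄ = F·x = [1, -1]
step 0: P̄ = F·P·Fᵀ + Q = [7 9; 9 25]
step 0: y = z − H·x̄ = [-2, -1]
step 0: S = H·P̄·Hᵀ + R = [201 -36; -36 17]
step 0: K = P̄·Hᵀ·S⁻¹ = [-472/2121 -250/707; -580/2121 256/707]
step 0: x' = x̄ + K·y = [545/303, -247/303]
step 0: P' = (I − K·H)·P̄ = [1243/2121 -1007/2121; -1007/2121 1297/2121]
step 1: x̄ = F·x = [-264/101, -1882/303]
step 1: P̄ = F·P·Fᵀ + Q = [2932/707 3018/707; 3018/707 27010/2121]
step 1: y = z − H·x̄ = [-4439/303, 1999/303]
step 1: S = H·P̄·Hᵀ + R = [31111/303 -5204/303; -5204/303 24061/2121]
step 1: K = P̄·Hᵀ·S⁻¹ = [-400556/1844853 -586654/1844853; -509840/1844853 604868/1844853]
step 1: x' = x̄ + K·y = [-2824346/1844853, 982/1844853]
step 1: P' = (I − K·H)·P̄ = [980120/1844853 -779842/1844853; -779842/1844853 1034762/1844853]

step 0: x' = [545/303, -247/303], P' = [1243/2121 -1007/2121; -1007/2121 1297/2121]
step 1: x' = [-2824346/1844853, 982/1844853], P' = [980120/1844853 -779842/1844853; -779842/1844853 1034762/1844853]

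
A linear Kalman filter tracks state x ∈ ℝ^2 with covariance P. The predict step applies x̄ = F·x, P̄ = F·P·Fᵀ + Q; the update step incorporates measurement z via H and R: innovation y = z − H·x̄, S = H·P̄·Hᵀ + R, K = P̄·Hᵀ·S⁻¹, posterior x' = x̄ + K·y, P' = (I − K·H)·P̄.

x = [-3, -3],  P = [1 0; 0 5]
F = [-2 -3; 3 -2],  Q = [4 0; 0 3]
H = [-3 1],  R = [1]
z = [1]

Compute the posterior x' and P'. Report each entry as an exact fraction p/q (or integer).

x' = [-375/122, -1529/183]
P' = [391/122 564/61; 564/61 5056/183]

x̄ = F·x = [15, -3]
P̄ = F·P·Fᵀ + Q = [53 24; 24 32]
y = z − H·x̄ = [49]
S = H·P̄·Hᵀ + R = [366]
K = P̄·Hᵀ·S⁻¹ = [-45/122; -20/183]
x' = x̄ + K·y = [-375/122, -1529/183]
P' = (I − K·H)·P̄ = [391/122 564/61; 564/61 5056/183]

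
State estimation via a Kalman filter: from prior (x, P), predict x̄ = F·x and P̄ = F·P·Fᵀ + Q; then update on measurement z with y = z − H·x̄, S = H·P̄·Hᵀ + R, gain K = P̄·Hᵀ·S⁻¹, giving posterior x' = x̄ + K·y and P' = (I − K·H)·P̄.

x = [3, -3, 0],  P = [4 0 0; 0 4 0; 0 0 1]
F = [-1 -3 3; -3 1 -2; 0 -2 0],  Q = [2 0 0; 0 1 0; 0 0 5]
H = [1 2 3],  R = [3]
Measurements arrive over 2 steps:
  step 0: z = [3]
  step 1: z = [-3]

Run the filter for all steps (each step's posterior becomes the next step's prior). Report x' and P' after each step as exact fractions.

step 0: x' = [1005/149, -1728/149, 965/149], P' = [3492/149 -3114/149 949/149; -3114/149 5505/149 -2612/149; 949/149 -2612/149 4346/447]
step 1: x' = [10332261/365681, -14234277/365681, 5693379/365681], P' = [99558184/365681 -135044786/365681 57074331/365681; -135044786/365681 193625170/365681 -84138798/365681; 57074331/365681 -84138798/365681 37159210/365681]

step 0: x̄ = F·x = [6, -12, 6]
step 0: P̄ = F·P·Fᵀ + Q = [51 -6 24; -6 45 -8; 24 -8 21]
step 0: y = z − H·x̄ = [3]
step 0: S = H·P̄·Hᵀ + R = [447]
step 0: K = P̄·Hᵀ·S⁻¹ = [37/149; 20/149; 71/447]
step 0: x' = x̄ + K·y = [1005/149, -1728/149, 965/149]
step 0: P' = (I − K·H)·P̄ = [3492/149 -3114/149 949/149; -3114/149 5505/149 -2612/149; 949/149 -2612/149 4346/447]
step 1: x̄ = F·x = [7074/149, -6673/149, 3456/149]
step 1: P̄ = F·P·Fᵀ + Q = [89011/149 -69794/149 42474/149; -69794/149 250190/447 -40142/149; 42474/149 -40142/149 22765/149]
step 1: y = z − H·x̄ = [-4543/149]
step 1: S = H·P̄·Hᵀ + R = [365681/447]
step 1: K = P̄·Hᵀ·S⁻¹ = [230535/365681; -70280/365681; 91455/365681]
step 1: x' = x̄ + K·y = [10332261/365681, -14234277/365681, 5693379/365681]
step 1: P' = (I − K·H)·P̄ = [99558184/365681 -135044786/365681 57074331/365681; -135044786/365681 193625170/365681 -84138798/365681; 57074331/365681 -84138798/365681 37159210/365681]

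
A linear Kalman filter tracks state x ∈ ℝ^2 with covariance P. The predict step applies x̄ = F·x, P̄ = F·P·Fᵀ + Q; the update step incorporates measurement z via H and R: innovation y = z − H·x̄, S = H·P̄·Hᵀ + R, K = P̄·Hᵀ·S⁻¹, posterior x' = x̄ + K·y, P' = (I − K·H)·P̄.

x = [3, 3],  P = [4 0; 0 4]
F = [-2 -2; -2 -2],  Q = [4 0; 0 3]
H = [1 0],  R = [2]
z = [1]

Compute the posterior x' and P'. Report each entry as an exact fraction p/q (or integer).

x̄ = F·x = [-12, -12]
P̄ = F·P·Fᵀ + Q = [36 32; 32 35]
y = z − H·x̄ = [13]
S = H·P̄·Hᵀ + R = [38]
K = P̄·Hᵀ·S⁻¹ = [18/19; 16/19]
x' = x̄ + K·y = [6/19, -20/19]
P' = (I − K·H)·P̄ = [36/19 32/19; 32/19 153/19]

x' = [6/19, -20/19]
P' = [36/19 32/19; 32/19 153/19]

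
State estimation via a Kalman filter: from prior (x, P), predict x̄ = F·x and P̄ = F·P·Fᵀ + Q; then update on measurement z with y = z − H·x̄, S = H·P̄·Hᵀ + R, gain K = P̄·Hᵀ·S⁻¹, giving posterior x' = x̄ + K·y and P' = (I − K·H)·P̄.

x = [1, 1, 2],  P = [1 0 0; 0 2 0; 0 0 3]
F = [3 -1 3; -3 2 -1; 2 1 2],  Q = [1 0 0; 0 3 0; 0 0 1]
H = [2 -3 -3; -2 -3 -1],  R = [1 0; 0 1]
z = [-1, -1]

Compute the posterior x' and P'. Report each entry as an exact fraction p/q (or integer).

x' = [64120/52169, -64963/52169, 124401/52169]
P' = [84839/52169 -99938/52169 151230/52169; -99938/52169 130049/52169 -192524/52169; 151230/52169 -192524/52169 291461/52169]

x̄ = F·x = [8, -3, 7]
P̄ = F·P·Fᵀ + Q = [39 -22 22; -22 23 -8; 22 -8 19]
y = z − H·x̄ = [-5, 13]
S = H·P̄·Hᵀ + R = [391 100; 100 159]
K = P̄·Hᵀ·S⁻¹ = [15802/52169 -21094/52169; -12451/52169 2253/52169; 5649/52169 -16349/52169]
x' = x̄ + K·y = [64120/52169, -64963/52169, 124401/52169]
P' = (I − K·H)·P̄ = [84839/52169 -99938/52169 151230/52169; -99938/52169 130049/52169 -192524/52169; 151230/52169 -192524/52169 291461/52169]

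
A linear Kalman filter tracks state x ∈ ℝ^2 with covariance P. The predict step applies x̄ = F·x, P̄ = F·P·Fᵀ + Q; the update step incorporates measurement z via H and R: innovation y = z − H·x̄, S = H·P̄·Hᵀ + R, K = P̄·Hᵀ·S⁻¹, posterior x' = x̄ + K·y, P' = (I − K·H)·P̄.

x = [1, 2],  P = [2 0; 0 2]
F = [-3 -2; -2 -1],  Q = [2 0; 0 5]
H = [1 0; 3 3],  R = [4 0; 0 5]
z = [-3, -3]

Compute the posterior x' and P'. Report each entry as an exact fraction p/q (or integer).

x̄ = F·x = [-7, -4]
P̄ = F·P·Fᵀ + Q = [28 16; 16 15]
y = z − H·x̄ = [4, 30]
S = H·P̄·Hᵀ + R = [32 132; 132 680]
K = P̄·Hᵀ·S⁻¹ = [101/271 33/271; -349/1084 54/271]
x' = x̄ + K·y = [-503/271, 187/271]
P' = (I − K·H)·P̄ = [404/271 -349/271; -349/271 439/271]

x' = [-503/271, 187/271]
P' = [404/271 -349/271; -349/271 439/271]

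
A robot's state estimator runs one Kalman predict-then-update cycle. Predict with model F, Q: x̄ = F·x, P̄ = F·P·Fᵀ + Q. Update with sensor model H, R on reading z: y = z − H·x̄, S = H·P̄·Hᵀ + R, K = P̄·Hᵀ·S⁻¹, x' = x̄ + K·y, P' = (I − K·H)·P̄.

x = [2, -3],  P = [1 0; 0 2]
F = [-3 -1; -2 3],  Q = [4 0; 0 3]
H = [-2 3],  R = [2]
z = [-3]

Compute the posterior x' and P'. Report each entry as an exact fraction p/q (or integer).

x' = [-1761/287, -1481/287]
P' = [3405/287 2250/287; 2250/287 1550/287]

x̄ = F·x = [-3, -13]
P̄ = F·P·Fᵀ + Q = [15 0; 0 25]
y = z − H·x̄ = [30]
S = H·P̄·Hᵀ + R = [287]
K = P̄·Hᵀ·S⁻¹ = [-30/287; 75/287]
x' = x̄ + K·y = [-1761/287, -1481/287]
P' = (I − K·H)·P̄ = [3405/287 2250/287; 2250/287 1550/287]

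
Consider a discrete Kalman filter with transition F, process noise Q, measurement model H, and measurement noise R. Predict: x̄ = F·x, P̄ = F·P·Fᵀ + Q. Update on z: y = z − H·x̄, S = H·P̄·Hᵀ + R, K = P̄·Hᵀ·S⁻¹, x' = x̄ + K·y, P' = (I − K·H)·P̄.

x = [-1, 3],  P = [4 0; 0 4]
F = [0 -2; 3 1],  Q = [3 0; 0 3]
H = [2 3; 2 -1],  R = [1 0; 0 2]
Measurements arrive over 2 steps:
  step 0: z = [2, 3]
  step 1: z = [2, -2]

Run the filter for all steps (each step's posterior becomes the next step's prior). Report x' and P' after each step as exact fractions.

step 0: x̄ = F·x = [-6, 0]
step 0: P̄ = F·P·Fᵀ + Q = [19 -8; -8 43]
step 0: y = z − H·x̄ = [14, 15]
step 0: S = H·P̄·Hᵀ + R = [368 -85; -85 153]
step 0: K = P̄·Hᵀ·S⁻¹ = [356/2887 18118/49079; 722/2887 -12107/49079]
step 0: x' = x̄ + K·y = [62024/49079, -9769/49079]
step 0: P' = (I − K·H)·P̄ = [14345/49079 -7546/49079; -7546/49079 9122/49079]
step 1: x̄ = F·x = [19538/49079, 176303/49079]
step 1: P̄ = F·P·Fᵀ + Q = [183725/49079 27032/49079; 27032/49079 240188/49079]
step 1: y = z − H·x̄ = [-469827/49079, 39069/49079]
step 1: S = H·P̄·Hᵀ + R = [3270055/49079 122464/49079; 122464/49079 965118/49079]
step 1: K = P̄·Hᵀ·S⁻¹ = [3985522/31999343 10781137/31999343; 7848580/31999343 -7167014/31999343]
step 1: x' = x̄ + K·y = [-16831933/31999343, 34110257/31999343]
step 1: P' = (I − K·H)·P̄ = [8584043/31999343 -4394188/31999343; -4394188/31999343 5545652/31999343]

step 0: x' = [62024/49079, -9769/49079], P' = [14345/49079 -7546/49079; -7546/49079 9122/49079]
step 1: x' = [-16831933/31999343, 34110257/31999343], P' = [8584043/31999343 -4394188/31999343; -4394188/31999343 5545652/31999343]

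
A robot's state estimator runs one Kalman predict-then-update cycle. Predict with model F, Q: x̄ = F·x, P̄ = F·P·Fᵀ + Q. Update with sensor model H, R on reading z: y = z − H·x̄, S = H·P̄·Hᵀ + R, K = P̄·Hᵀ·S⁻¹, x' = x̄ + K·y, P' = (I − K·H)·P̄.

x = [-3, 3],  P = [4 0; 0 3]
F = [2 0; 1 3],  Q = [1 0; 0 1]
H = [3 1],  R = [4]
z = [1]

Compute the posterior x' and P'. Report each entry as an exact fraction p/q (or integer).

x' = [-655/237, 2150/237]
P' = [548/237 -1408/237; -1408/237 4448/237]

x̄ = F·x = [-6, 6]
P̄ = F·P·Fᵀ + Q = [17 8; 8 32]
y = z − H·x̄ = [13]
S = H·P̄·Hᵀ + R = [237]
K = P̄·Hᵀ·S⁻¹ = [59/237; 56/237]
x' = x̄ + K·y = [-655/237, 2150/237]
P' = (I − K·H)·P̄ = [548/237 -1408/237; -1408/237 4448/237]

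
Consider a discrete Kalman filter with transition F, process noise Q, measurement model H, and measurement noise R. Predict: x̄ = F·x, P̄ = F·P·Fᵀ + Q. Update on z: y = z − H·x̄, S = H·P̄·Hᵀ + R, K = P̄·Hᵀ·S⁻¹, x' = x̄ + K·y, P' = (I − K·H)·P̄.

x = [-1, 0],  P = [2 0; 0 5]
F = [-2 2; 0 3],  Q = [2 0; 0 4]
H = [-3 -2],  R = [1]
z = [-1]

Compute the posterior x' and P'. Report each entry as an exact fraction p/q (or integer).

x' = [904/827, -940/827]
P' = [2310/827 -3390/827; -3390/827 5179/827]

x̄ = F·x = [2, 0]
P̄ = F·P·Fᵀ + Q = [30 30; 30 49]
y = z − H·x̄ = [5]
S = H·P̄·Hᵀ + R = [827]
K = P̄·Hᵀ·S⁻¹ = [-150/827; -188/827]
x' = x̄ + K·y = [904/827, -940/827]
P' = (I − K·H)·P̄ = [2310/827 -3390/827; -3390/827 5179/827]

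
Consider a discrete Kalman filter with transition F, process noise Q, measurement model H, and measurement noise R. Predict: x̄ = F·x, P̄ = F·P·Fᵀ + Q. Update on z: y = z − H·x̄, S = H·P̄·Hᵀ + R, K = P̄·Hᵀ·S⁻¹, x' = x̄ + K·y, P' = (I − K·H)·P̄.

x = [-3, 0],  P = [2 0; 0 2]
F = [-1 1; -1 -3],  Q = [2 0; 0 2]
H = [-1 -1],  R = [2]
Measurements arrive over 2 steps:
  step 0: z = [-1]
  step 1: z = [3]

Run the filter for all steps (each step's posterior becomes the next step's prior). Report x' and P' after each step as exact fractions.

step 0: x' = [28/11, -12/11], P' = [64/11 -62/11; -62/11 80/11]
step 1: x' = [-265/73, 47/73], P' = [1920/73 -1930/73; -1930/73 2064/73]

step 0: x̄ = F·x = [3, 3]
step 0: P̄ = F·P·Fᵀ + Q = [6 -4; -4 22]
step 0: y = z − H·x̄ = [5]
step 0: S = H·P̄·Hᵀ + R = [22]
step 0: K = P̄·Hᵀ·S⁻¹ = [-1/11; -9/11]
step 0: x' = x̄ + K·y = [28/11, -12/11]
step 0: P' = (I − K·H)·P̄ = [64/11 -62/11; -62/11 80/11]
step 1: x̄ = F·x = [-40/11, 8/11]
step 1: P̄ = F·P·Fᵀ + Q = [290/11 -300/11; -300/11 434/11]
step 1: y = z − H·x̄ = [1/11]
step 1: S = H·P̄·Hᵀ + R = [146/11]
step 1: K = P̄·Hᵀ·S⁻¹ = [5/73; -67/73]
step 1: x' = x̄ + K·y = [-265/73, 47/73]
step 1: P' = (I − K·H)·P̄ = [1920/73 -1930/73; -1930/73 2064/73]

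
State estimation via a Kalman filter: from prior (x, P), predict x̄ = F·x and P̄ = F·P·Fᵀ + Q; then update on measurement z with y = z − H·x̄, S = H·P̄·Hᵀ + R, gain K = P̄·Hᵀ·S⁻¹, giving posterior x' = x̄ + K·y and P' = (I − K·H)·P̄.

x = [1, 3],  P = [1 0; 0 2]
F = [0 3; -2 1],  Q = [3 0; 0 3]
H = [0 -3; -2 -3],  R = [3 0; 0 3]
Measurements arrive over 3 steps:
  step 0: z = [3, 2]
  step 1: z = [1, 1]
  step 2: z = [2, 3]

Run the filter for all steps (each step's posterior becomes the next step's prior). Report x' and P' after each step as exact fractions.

step 0: x̄ = F·x = [9, 1]
step 0: P̄ = F·P·Fᵀ + Q = [21 6; 6 9]
step 0: y = z − H·x̄ = [6, 23]
step 0: S = H·P̄·Hᵀ + R = [84 117; 117 240]
step 0: K = P̄·Hᵀ·S⁻¹ = [300/719 -326/719; -213/719 -13/719]
step 0: x' = x̄ + K·y = [773/719, -858/719]
step 0: P' = (I − K·H)·P̄ = [939/719 -300/719; -300/719 213/719]
step 1: x̄ = F·x = [-2574/719, -2404/719]
step 1: P̄ = F·P·Fᵀ + Q = [4074/719 2439/719; 2439/719 7326/719]
step 1: y = z − H·x̄ = [-6493/719, -11641/719]
step 1: S = H·P̄·Hᵀ + R = [68091/719 80568/719; 80568/719 113655/719]
step 1: K = P̄·Hᵀ·S⁻¹ = [64035/192811 -71629/192811; -51642/192811 -8952/192811]
step 1: x' = x̄ + K·y = [-108820/192811, -33374/192811]
step 1: P' = (I − K·H)·P̄ = [203496/192811 -64035/192811; -64035/192811 51642/192811]
step 2: x̄ = F·x = [-100122/192811, 184266/192811]
step 2: P̄ = F·P·Fᵀ + Q = [1043211/192811 539136/192811; 539136/192811 1700199/192811]
step 2: y = z − H·x̄ = [938420/192811, 930987/192811]
step 2: S = H·P̄·Hᵀ + R = [15880224/192811 18536607/192811; 18536607/192811 26522700/192811]
step 2: K = P̄·Hᵀ·S⁻¹ = [14843790/44707349 -16617536/44707349; -11955483/44707349 -2059623/44707349]
step 2: x' = x̄ + K·y = [-31207710/44707349, -25406757/44707349]
step 2: P' = (I − K·H)·P̄ = [47191989/44707349 -14843790/44707349; -14843790/44707349 11955483/44707349]

step 0: x' = [773/719, -858/719], P' = [939/719 -300/719; -300/719 213/719]
step 1: x' = [-108820/192811, -33374/192811], P' = [203496/192811 -64035/192811; -64035/192811 51642/192811]
step 2: x' = [-31207710/44707349, -25406757/44707349], P' = [47191989/44707349 -14843790/44707349; -14843790/44707349 11955483/44707349]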